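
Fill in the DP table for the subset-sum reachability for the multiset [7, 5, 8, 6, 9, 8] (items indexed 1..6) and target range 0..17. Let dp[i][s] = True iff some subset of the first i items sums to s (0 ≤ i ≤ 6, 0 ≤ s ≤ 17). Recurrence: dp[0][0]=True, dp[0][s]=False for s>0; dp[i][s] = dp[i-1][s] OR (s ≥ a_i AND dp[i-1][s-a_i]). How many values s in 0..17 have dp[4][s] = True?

10

i\s   0   1   2   3   4   5   6   7   8   9  10  11  12  13  14  15  16  17
  0   T   F   F   F   F   F   F   F   F   F   F   F   F   F   F   F   F   F
  1   T   F   F   F   F   F   F   T   F   F   F   F   F   F   F   F   F   F
  2   T   F   F   F   F   T   F   T   F   F   F   F   T   F   F   F   F   F
  3   T   F   F   F   F   T   F   T   T   F   F   F   T   T   F   T   F   F
  4   T   F   F   F   F   T   T   T   T   F   F   T   T   T   T   T   F   F
  5   T   F   F   F   F   T   T   T   T   T   F   T   T   T   T   T   T   T
  6   T   F   F   F   F   T   T   T   T   T   F   T   T   T   T   T   T   T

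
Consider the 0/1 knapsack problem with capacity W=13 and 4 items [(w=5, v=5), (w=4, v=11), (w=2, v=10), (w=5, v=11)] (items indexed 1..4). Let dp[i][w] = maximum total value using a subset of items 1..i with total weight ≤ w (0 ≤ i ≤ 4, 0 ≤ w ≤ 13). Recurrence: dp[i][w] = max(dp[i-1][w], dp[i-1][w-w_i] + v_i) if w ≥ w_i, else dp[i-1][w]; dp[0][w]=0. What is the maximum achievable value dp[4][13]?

32

i\w   0   1   2   3   4   5   6   7   8   9  10  11  12  13
  0   0   0   0   0   0   0   0   0   0   0   0   0   0   0
  1   0   0   0   0   0   5   5   5   5   5   5   5   5   5
  2   0   0   0   0  11  11  11  11  11  16  16  16  16  16
  3   0   0  10  10  11  11  21  21  21  21  21  26  26  26
  4   0   0  10  10  11  11  21  21  21  22  22  32  32  32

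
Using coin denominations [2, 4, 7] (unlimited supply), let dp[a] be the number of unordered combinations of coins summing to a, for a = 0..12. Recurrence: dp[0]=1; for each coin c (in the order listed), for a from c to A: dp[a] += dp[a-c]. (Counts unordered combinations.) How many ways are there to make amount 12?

4

after  coin     0     1     2     3     4     5     6     7     8     9    10    11    12
          2     1     0     1     0     1     0     1     0     1     0     1     0     1
          4     1     0     1     0     2     0     2     0     3     0     3     0     4
          7     1     0     1     0     2     0     2     1     3     1     3     2     4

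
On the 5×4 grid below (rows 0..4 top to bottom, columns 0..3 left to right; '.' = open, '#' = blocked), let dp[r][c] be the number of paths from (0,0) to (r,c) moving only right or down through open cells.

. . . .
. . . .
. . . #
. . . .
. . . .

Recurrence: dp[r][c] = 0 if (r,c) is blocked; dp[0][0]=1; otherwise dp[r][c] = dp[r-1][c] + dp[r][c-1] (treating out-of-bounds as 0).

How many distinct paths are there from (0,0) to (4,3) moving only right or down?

r\c   0   1   2   3
  0   1   1   1   1
  1   1   2   3   4
  2   1   3   6   0
  3   1   4  10  10
  4   1   5  15  25

25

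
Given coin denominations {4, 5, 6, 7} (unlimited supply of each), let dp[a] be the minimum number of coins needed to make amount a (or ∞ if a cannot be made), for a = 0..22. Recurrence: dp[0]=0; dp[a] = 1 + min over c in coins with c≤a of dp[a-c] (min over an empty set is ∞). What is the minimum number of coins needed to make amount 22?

 a  0  1  2  3  4  5  6  7  8  9 10 11 12 13 14 15 16 17 18 19 20 21 22
dp  0  -  -  -  1  1  1  1  2  2  2  2  2  2  2  3  3  3  3  3  3  3  4
(- denotes ∞ / unreachable)

4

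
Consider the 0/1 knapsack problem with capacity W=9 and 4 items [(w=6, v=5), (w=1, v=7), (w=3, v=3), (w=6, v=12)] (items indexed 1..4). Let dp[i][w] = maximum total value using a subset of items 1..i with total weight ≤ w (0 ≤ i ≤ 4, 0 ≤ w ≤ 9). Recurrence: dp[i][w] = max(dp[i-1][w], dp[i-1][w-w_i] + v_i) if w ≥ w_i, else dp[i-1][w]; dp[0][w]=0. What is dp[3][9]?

i\w   0   1   2   3   4   5   6   7   8   9
  0   0   0   0   0   0   0   0   0   0   0
  1   0   0   0   0   0   0   5   5   5   5
  2   0   7   7   7   7   7   7  12  12  12
  3   0   7   7   7  10  10  10  12  12  12
  4   0   7   7   7  10  10  12  19  19  19

12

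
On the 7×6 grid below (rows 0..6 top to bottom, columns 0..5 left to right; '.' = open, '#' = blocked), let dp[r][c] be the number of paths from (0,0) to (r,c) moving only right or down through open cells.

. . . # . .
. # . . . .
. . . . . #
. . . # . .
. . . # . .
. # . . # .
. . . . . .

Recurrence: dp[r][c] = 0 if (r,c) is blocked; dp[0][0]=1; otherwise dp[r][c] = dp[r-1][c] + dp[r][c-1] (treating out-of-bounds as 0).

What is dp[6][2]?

8

r\c   0   1   2   3   4   5
  0   1   1   1   0   0   0
  1   1   0   1   1   1   1
  2   1   1   2   3   4   0
  3   1   2   4   0   4   4
  4   1   3   7   0   4   8
  5   1   0   7   7   0   8
  6   1   1   8  15  15  23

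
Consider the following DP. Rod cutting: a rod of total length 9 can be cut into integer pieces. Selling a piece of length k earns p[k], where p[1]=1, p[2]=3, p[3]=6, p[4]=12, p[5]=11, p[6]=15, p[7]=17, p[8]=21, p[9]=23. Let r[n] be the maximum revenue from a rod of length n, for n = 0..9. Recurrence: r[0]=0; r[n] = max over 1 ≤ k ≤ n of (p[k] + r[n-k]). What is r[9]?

   n    0    1    2    3    4    5    6    7    8    9
r[n]    0    1    3    6   12   13   15   18   24   25

25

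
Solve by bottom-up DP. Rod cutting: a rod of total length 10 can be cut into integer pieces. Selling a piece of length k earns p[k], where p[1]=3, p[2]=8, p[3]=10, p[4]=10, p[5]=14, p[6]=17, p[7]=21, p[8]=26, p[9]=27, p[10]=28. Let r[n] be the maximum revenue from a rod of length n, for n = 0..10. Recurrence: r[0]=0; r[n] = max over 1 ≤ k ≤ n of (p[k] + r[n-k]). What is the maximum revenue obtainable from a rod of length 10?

40

   n    0    1    2    3    4    5    6    7    8    9   10
r[n]    0    3    8   11   16   19   24   27   32   35   40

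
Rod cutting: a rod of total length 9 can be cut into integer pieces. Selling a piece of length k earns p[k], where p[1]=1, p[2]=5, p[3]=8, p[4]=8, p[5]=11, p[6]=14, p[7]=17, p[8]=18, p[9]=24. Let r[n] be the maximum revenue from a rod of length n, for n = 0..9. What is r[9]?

24

   n    0    1    2    3    4    5    6    7    8    9
r[n]    0    1    5    8   10   13   16   18   21   24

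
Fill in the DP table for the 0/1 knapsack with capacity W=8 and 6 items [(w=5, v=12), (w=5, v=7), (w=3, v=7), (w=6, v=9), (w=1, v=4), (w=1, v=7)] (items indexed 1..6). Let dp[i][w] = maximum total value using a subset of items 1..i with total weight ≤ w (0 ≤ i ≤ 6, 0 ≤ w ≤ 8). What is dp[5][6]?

i\w   0   1   2   3   4   5   6   7   8
  0   0   0   0   0   0   0   0   0   0
  1   0   0   0   0   0  12  12  12  12
  2   0   0   0   0   0  12  12  12  12
  3   0   0   0   7   7  12  12  12  19
  4   0   0   0   7   7  12  12  12  19
  5   0   4   4   7  11  12  16  16  19
  6   0   7  11  11  14  18  19  23  23

16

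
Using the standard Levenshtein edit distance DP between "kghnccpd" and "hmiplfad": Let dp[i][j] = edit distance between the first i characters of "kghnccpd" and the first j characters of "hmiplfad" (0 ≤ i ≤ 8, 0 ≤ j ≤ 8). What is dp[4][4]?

4

   ''  h  m  i  p  l  f  a  d
''  0  1  2  3  4  5  6  7  8
 k  1  1  2  3  4  5  6  7  8
 g  2  2  2  3  4  5  6  7  8
 h  3  2  3  3  4  5  6  7  8
 n  4  3  3  4  4  5  6  7  8
 c  5  4  4  4  5  5  6  7  8
 c  6  5  5  5  5  6  6  7  8
 p  7  6  6  6  5  6  7  7  8
 d  8  7  7  7  6  6  7  8  7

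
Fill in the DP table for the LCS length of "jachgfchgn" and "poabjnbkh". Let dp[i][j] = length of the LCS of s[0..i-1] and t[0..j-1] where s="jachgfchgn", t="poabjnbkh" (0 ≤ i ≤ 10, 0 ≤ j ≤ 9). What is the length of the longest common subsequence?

   ''  p  o  a  b  j  n  b  k  h
''  0  0  0  0  0  0  0  0  0  0
 j  0  0  0  0  0  1  1  1  1  1
 a  0  0  0  1  1  1  1  1  1  1
 c  0  0  0  1  1  1  1  1  1  1
 h  0  0  0  1  1  1  1  1  1  2
 g  0  0  0  1  1  1  1  1  1  2
 f  0  0  0  1  1  1  1  1  1  2
 c  0  0  0  1  1  1  1  1  1  2
 h  0  0  0  1  1  1  1  1  1  2
 g  0  0  0  1  1  1  1  1  1  2
 n  0  0  0  1  1  1  2  2  2  2

2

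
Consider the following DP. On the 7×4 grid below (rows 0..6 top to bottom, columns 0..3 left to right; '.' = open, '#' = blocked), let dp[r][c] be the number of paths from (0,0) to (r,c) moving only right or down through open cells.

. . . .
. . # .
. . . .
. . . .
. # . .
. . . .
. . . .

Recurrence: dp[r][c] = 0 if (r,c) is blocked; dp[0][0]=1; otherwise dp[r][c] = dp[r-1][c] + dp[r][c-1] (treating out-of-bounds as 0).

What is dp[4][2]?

7

r\c   0   1   2   3
  0   1   1   1   1
  1   1   2   0   1
  2   1   3   3   4
  3   1   4   7  11
  4   1   0   7  18
  5   1   1   8  26
  6   1   2  10  36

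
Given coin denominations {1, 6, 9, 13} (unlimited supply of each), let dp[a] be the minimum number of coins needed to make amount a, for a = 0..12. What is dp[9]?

 a  0  1  2  3  4  5  6  7  8  9 10 11 12
dp  0  1  2  3  4  5  1  2  3  1  2  3  2

1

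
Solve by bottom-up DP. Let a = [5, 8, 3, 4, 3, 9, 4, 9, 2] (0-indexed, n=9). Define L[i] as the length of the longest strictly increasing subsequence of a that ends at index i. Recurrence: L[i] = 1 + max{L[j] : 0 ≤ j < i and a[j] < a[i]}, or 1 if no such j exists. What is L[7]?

3

   i    0    1    2    3    4    5    6    7    8
a[i]    5    8    3    4    3    9    4    9    2
L[i]    1    2    1    2    1    3    2    3    1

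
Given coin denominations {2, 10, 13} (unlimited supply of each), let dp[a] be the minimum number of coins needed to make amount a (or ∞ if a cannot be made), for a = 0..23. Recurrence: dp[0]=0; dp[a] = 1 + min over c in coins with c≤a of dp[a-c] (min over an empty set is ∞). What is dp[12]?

2

 a  0  1  2  3  4  5  6  7  8  9 10 11 12 13 14 15 16 17 18 19 20 21 22 23
dp  0  -  1  -  2  -  3  -  4  -  1  -  2  1  3  2  4  3  5  4  2  5  3  2
(- denotes ∞ / unreachable)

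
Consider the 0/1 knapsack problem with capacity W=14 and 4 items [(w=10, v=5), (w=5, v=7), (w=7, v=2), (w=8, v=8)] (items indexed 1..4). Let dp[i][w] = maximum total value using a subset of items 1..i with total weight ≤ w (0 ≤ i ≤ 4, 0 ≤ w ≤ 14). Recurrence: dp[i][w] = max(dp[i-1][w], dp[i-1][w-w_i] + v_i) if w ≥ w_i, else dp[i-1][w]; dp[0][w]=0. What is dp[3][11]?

7

i\w   0   1   2   3   4   5   6   7   8   9  10  11  12  13  14
  0   0   0   0   0   0   0   0   0   0   0   0   0   0   0   0
  1   0   0   0   0   0   0   0   0   0   0   5   5   5   5   5
  2   0   0   0   0   0   7   7   7   7   7   7   7   7   7   7
  3   0   0   0   0   0   7   7   7   7   7   7   7   9   9   9
  4   0   0   0   0   0   7   7   7   8   8   8   8   9  15  15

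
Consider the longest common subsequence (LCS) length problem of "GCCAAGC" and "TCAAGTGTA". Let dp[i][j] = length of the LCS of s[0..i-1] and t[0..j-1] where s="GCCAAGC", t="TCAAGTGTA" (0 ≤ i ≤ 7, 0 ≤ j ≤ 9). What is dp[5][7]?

   ''  T  C  A  A  G  T  G  T  A
''  0  0  0  0  0  0  0  0  0  0
 G  0  0  0  0  0  1  1  1  1  1
 C  0  0  1  1  1  1  1  1  1  1
 C  0  0  1  1  1  1  1  1  1  1
 A  0  0  1  2  2  2  2  2  2  2
 A  0  0  1  2  3  3  3  3  3  3
 G  0  0  1  2  3  4  4  4  4  4
 C  0  0  1  2  3  4  4  4  4  4

3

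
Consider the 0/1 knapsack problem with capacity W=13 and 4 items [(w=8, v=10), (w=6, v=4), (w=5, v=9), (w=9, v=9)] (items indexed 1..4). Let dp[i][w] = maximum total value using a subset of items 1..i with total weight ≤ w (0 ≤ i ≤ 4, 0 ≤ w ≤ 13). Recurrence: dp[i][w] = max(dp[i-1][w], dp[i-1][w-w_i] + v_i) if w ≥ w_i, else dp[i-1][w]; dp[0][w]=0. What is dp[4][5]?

9

i\w   0   1   2   3   4   5   6   7   8   9  10  11  12  13
  0   0   0   0   0   0   0   0   0   0   0   0   0   0   0
  1   0   0   0   0   0   0   0   0  10  10  10  10  10  10
  2   0   0   0   0   0   0   4   4  10  10  10  10  10  10
  3   0   0   0   0   0   9   9   9  10  10  10  13  13  19
  4   0   0   0   0   0   9   9   9  10  10  10  13  13  19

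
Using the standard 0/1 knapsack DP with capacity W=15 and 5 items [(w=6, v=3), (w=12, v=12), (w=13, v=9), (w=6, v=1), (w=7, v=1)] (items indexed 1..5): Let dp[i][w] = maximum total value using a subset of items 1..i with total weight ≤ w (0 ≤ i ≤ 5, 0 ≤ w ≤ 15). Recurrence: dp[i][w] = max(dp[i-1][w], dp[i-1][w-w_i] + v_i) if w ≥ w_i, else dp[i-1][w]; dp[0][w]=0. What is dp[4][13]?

i\w   0   1   2   3   4   5   6   7   8   9  10  11  12  13  14  15
  0   0   0   0   0   0   0   0   0   0   0   0   0   0   0   0   0
  1   0   0   0   0   0   0   3   3   3   3   3   3   3   3   3   3
  2   0   0   0   0   0   0   3   3   3   3   3   3  12  12  12  12
  3   0   0   0   0   0   0   3   3   3   3   3   3  12  12  12  12
  4   0   0   0   0   0   0   3   3   3   3   3   3  12  12  12  12
  5   0   0   0   0   0   0   3   3   3   3   3   3  12  12  12  12

12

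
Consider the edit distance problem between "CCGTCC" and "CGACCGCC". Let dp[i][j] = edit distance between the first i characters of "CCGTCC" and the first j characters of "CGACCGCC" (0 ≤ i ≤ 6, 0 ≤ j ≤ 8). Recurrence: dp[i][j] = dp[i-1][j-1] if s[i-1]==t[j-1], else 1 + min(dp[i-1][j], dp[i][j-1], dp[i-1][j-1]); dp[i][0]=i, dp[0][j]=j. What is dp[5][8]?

   ''  C  G  A  C  C  G  C  C
''  0  1  2  3  4  5  6  7  8
 C  1  0  1  2  3  4  5  6  7
 C  2  1  1  2  2  3  4  5  6
 G  3  2  1  2  3  3  3  4  5
 T  4  3  2  2  3  4  4  4  5
 C  5  4  3  3  2  3  4  4  4
 C  6  5  4  4  3  2  3  4  4

4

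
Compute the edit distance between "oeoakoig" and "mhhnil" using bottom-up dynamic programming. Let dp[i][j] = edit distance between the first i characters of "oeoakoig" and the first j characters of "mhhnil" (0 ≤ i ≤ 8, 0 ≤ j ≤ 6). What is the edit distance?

7

   ''  m  h  h  n  i  l
''  0  1  2  3  4  5  6
 o  1  1  2  3  4  5  6
 e  2  2  2  3  4  5  6
 o  3  3  3  3  4  5  6
 a  4  4  4  4  4  5  6
 k  5  5  5  5  5  5  6
 o  6  6  6  6  6  6  6
 i  7  7  7  7  7  6  7
 g  8  8  8  8  8  7  7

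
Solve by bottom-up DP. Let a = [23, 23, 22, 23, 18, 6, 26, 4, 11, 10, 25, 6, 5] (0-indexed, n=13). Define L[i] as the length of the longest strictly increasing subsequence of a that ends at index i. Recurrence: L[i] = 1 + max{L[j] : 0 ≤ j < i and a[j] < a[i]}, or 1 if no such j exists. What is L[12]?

   i    0    1    2    3    4    5    6    7    8    9   10   11   12
a[i]   23   23   22   23   18    6   26    4   11   10   25    6    5
L[i]    1    1    1    2    1    1    3    1    2    2    3    2    2

2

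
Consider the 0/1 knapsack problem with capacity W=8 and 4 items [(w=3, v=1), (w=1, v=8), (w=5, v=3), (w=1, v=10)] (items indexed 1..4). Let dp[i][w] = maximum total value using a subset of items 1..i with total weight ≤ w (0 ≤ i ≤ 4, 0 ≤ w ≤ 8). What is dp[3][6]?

i\w   0   1   2   3   4   5   6   7   8
  0   0   0   0   0   0   0   0   0   0
  1   0   0   0   1   1   1   1   1   1
  2   0   8   8   8   9   9   9   9   9
  3   0   8   8   8   9   9  11  11  11
  4   0  10  18  18  18  19  19  21  21

11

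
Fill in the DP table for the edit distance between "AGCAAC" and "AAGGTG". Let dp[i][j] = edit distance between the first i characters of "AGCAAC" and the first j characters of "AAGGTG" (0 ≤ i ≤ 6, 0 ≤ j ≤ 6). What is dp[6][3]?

   ''  A  A  G  G  T  G
''  0  1  2  3  4  5  6
 A  1  0  1  2  3  4  5
 G  2  1  1  1  2  3  4
 C  3  2  2  2  2  3  4
 A  4  3  2  3  3  3  4
 A  5  4  3  3  4  4  4
 C  6  5  4  4  4  5  5

4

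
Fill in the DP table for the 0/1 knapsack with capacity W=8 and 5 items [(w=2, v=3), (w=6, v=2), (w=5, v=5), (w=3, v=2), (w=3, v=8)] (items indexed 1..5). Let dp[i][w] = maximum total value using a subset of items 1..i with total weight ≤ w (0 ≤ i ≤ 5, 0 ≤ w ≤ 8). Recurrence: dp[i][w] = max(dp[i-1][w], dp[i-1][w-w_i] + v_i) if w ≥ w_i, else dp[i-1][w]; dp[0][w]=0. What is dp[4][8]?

8

i\w   0   1   2   3   4   5   6   7   8
  0   0   0   0   0   0   0   0   0   0
  1   0   0   3   3   3   3   3   3   3
  2   0   0   3   3   3   3   3   3   5
  3   0   0   3   3   3   5   5   8   8
  4   0   0   3   3   3   5   5   8   8
  5   0   0   3   8   8  11  11  11  13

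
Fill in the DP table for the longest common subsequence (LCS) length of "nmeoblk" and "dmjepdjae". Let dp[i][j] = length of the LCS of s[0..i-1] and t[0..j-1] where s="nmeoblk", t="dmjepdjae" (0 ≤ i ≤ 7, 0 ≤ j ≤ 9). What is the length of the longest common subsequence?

   ''  d  m  j  e  p  d  j  a  e
''  0  0  0  0  0  0  0  0  0  0
 n  0  0  0  0  0  0  0  0  0  0
 m  0  0  1  1  1  1  1  1  1  1
 e  0  0  1  1  2  2  2  2  2  2
 o  0  0  1  1  2  2  2  2  2  2
 b  0  0  1  1  2  2  2  2  2  2
 l  0  0  1  1  2  2  2  2  2  2
 k  0  0  1  1  2  2  2  2  2  2

2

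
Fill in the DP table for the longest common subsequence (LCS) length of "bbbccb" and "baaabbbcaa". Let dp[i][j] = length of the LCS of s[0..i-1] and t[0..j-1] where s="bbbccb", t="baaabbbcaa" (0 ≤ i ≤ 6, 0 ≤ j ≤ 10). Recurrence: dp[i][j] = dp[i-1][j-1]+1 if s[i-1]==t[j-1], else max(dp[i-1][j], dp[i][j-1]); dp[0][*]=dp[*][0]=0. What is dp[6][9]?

   ''  b  a  a  a  b  b  b  c  a  a
''  0  0  0  0  0  0  0  0  0  0  0
 b  0  1  1  1  1  1  1  1  1  1  1
 b  0  1  1  1  1  2  2  2  2  2  2
 b  0  1  1  1  1  2  3  3  3  3  3
 c  0  1  1  1  1  2  3  3  4  4  4
 c  0  1  1  1  1  2  3  3  4  4  4
 b  0  1  1  1  1  2  3  4  4  4  4

4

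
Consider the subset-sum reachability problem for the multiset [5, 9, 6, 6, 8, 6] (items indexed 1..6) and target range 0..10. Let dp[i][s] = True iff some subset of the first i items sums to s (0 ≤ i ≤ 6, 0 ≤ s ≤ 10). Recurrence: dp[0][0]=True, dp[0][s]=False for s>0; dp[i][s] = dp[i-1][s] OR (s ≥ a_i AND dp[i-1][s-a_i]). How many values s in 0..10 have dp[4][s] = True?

i\s   0   1   2   3   4   5   6   7   8   9  10
  0   T   F   F   F   F   F   F   F   F   F   F
  1   T   F   F   F   F   T   F   F   F   F   F
  2   T   F   F   F   F   T   F   F   F   T   F
  3   T   F   F   F   F   T   T   F   F   T   F
  4   T   F   F   F   F   T   T   F   F   T   F
  5   T   F   F   F   F   T   T   F   T   T   F
  6   T   F   F   F   F   T   T   F   T   T   F

4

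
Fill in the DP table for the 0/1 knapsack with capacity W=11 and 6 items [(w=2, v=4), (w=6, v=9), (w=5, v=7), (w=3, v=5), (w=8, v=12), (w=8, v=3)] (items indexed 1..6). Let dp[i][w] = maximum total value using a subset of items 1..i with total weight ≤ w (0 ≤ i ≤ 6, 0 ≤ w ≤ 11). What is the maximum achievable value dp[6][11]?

18

i\w   0   1   2   3   4   5   6   7   8   9  10  11
  0   0   0   0   0   0   0   0   0   0   0   0   0
  1   0   0   4   4   4   4   4   4   4   4   4   4
  2   0   0   4   4   4   4   9   9  13  13  13  13
  3   0   0   4   4   4   7   9  11  13  13  13  16
  4   0   0   4   5   5   9   9  11  13  14  16  18
  5   0   0   4   5   5   9   9  11  13  14  16  18
  6   0   0   4   5   5   9   9  11  13  14  16  18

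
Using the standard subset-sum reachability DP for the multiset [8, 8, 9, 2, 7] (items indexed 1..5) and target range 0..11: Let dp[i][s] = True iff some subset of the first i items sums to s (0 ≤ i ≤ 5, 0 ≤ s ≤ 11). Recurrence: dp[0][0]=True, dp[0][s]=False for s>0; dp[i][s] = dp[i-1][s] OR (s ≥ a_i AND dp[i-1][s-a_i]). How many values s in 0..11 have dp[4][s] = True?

6

i\s   0   1   2   3   4   5   6   7   8   9  10  11
  0   T   F   F   F   F   F   F   F   F   F   F   F
  1   T   F   F   F   F   F   F   F   T   F   F   F
  2   T   F   F   F   F   F   F   F   T   F   F   F
  3   T   F   F   F   F   F   F   F   T   T   F   F
  4   T   F   T   F   F   F   F   F   T   T   T   T
  5   T   F   T   F   F   F   F   T   T   T   T   T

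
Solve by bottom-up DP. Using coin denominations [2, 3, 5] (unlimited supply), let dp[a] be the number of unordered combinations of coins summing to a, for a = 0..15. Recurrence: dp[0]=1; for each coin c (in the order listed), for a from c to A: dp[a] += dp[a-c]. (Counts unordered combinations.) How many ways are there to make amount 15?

7

after  coin     0     1     2     3     4     5     6     7     8     9    10    11    12    13    14    15
          2     1     0     1     0     1     0     1     0     1     0     1     0     1     0     1     0
          3     1     0     1     1     1     1     2     1     2     2     2     2     3     2     3     3
          5     1     0     1     1     1     2     2     2     3     3     4     4     5     5     6     7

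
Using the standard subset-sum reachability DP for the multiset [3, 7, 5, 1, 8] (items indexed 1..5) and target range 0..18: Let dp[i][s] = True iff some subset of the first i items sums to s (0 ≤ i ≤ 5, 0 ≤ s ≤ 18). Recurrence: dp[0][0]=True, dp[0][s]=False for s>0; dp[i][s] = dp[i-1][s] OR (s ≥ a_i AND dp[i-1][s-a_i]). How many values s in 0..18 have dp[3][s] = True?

8

i\s   0   1   2   3   4   5   6   7   8   9  10  11  12  13  14  15  16  17  18
  0   T   F   F   F   F   F   F   F   F   F   F   F   F   F   F   F   F   F   F
  1   T   F   F   T   F   F   F   F   F   F   F   F   F   F   F   F   F   F   F
  2   T   F   F   T   F   F   F   T   F   F   T   F   F   F   F   F   F   F   F
  3   T   F   F   T   F   T   F   T   T   F   T   F   T   F   F   T   F   F   F
  4   T   T   F   T   T   T   T   T   T   T   T   T   T   T   F   T   T   F   F
  5   T   T   F   T   T   T   T   T   T   T   T   T   T   T   T   T   T   T   T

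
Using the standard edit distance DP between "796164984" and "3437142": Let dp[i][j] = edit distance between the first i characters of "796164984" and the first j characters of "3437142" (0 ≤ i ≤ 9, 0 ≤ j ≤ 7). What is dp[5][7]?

6

   ''  3  4  3  7  1  4  2
''  0  1  2  3  4  5  6  7
 7  1  1  2  3  3  4  5  6
 9  2  2  2  3  4  4  5  6
 6  3  3  3  3  4  5  5  6
 1  4  4  4  4  4  4  5  6
 6  5  5  5  5  5  5  5  6
 4  6  6  5  6  6  6  5  6
 9  7  7  6  6  7  7  6  6
 8  8  8  7  7  7  8  7  7
 4  9  9  8  8  8  8  8  8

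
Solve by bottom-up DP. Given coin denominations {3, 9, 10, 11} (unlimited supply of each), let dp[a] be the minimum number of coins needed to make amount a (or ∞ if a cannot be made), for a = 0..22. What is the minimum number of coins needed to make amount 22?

2

 a  0  1  2  3  4  5  6  7  8  9 10 11 12 13 14 15 16 17 18 19 20 21 22
dp  0  -  -  1  -  -  2  -  -  1  1  1  2  2  2  3  3  3  2  2  2  2  2
(- denotes ∞ / unreachable)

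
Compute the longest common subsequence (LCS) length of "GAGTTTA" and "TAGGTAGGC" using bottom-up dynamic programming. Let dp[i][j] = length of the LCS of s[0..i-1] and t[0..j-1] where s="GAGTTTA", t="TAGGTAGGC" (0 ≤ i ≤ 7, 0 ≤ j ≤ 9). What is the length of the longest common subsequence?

4

   ''  T  A  G  G  T  A  G  G  C
''  0  0  0  0  0  0  0  0  0  0
 G  0  0  0  1  1  1  1  1  1  1
 A  0  0  1  1  1  1  2  2  2  2
 G  0  0  1  2  2  2  2  3  3  3
 T  0  1  1  2  2  3  3  3  3  3
 T  0  1  1  2  2  3  3  3  3  3
 T  0  1  1  2  2  3  3  3  3  3
 A  0  1  2  2  2  3  4  4  4  4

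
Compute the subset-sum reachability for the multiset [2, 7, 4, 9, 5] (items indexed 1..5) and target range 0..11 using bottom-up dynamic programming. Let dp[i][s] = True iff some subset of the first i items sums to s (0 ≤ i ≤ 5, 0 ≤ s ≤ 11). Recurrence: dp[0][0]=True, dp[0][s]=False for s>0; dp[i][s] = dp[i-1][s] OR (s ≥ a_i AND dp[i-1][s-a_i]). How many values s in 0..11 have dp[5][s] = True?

i\s   0   1   2   3   4   5   6   7   8   9  10  11
  0   T   F   F   F   F   F   F   F   F   F   F   F
  1   T   F   T   F   F   F   F   F   F   F   F   F
  2   T   F   T   F   F   F   F   T   F   T   F   F
  3   T   F   T   F   T   F   T   T   F   T   F   T
  4   T   F   T   F   T   F   T   T   F   T   F   T
  5   T   F   T   F   T   T   T   T   F   T   F   T

8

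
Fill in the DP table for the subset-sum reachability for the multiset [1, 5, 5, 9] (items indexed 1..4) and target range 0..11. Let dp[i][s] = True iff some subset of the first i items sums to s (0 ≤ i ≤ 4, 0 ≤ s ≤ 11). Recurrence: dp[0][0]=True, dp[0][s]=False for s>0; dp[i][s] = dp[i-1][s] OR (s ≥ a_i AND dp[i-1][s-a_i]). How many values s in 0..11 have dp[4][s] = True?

i\s   0   1   2   3   4   5   6   7   8   9  10  11
  0   T   F   F   F   F   F   F   F   F   F   F   F
  1   T   T   F   F   F   F   F   F   F   F   F   F
  2   T   T   F   F   F   T   T   F   F   F   F   F
  3   T   T   F   F   F   T   T   F   F   F   T   T
  4   T   T   F   F   F   T   T   F   F   T   T   T

7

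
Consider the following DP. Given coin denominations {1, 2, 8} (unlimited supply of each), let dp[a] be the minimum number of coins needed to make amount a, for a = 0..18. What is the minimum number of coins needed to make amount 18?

3

 a  0  1  2  3  4  5  6  7  8  9 10 11 12 13 14 15 16 17 18
dp  0  1  1  2  2  3  3  4  1  2  2  3  3  4  4  5  2  3  3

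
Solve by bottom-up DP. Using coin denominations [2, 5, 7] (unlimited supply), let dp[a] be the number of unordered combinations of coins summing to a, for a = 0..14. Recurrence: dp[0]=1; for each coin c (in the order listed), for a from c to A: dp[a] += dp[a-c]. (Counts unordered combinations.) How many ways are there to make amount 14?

4

after  coin     0     1     2     3     4     5     6     7     8     9    10    11    12    13    14
          2     1     0     1     0     1     0     1     0     1     0     1     0     1     0     1
          5     1     0     1     0     1     1     1     1     1     1     2     1     2     1     2
          7     1     0     1     0     1     1     1     2     1     2     2     2     3     2     4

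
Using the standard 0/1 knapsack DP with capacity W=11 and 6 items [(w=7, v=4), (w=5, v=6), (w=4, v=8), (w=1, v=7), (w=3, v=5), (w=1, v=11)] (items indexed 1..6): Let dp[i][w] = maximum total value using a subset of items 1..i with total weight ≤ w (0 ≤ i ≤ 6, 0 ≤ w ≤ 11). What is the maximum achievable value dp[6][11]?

i\w   0   1   2   3   4   5   6   7   8   9  10  11
  0   0   0   0   0   0   0   0   0   0   0   0   0
  1   0   0   0   0   0   0   0   4   4   4   4   4
  2   0   0   0   0   0   6   6   6   6   6   6   6
  3   0   0   0   0   8   8   8   8   8  14  14  14
  4   0   7   7   7   8  15  15  15  15  15  21  21
  5   0   7   7   7  12  15  15  15  20  20  21  21
  6   0  11  18  18  18  23  26  26  26  31  31  32

32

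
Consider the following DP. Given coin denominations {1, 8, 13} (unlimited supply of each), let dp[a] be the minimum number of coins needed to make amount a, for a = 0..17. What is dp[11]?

 a  0  1  2  3  4  5  6  7  8  9 10 11 12 13 14 15 16 17
dp  0  1  2  3  4  5  6  7  1  2  3  4  5  1  2  3  2  3

4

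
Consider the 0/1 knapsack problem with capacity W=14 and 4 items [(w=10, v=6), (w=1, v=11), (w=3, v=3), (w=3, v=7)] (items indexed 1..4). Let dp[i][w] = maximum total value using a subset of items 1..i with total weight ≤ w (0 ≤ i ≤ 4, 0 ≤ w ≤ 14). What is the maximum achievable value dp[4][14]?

24

i\w   0   1   2   3   4   5   6   7   8   9  10  11  12  13  14
  0   0   0   0   0   0   0   0   0   0   0   0   0   0   0   0
  1   0   0   0   0   0   0   0   0   0   0   6   6   6   6   6
  2   0  11  11  11  11  11  11  11  11  11  11  17  17  17  17
  3   0  11  11  11  14  14  14  14  14  14  14  17  17  17  20
  4   0  11  11  11  18  18  18  21  21  21  21  21  21  21  24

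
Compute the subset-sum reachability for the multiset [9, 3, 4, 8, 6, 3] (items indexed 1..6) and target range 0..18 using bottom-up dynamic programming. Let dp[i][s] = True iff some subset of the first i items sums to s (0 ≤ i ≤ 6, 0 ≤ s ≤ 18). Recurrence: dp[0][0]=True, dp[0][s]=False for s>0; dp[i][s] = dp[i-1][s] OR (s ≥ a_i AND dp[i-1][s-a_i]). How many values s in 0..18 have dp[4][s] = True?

i\s   0   1   2   3   4   5   6   7   8   9  10  11  12  13  14  15  16  17  18
  0   T   F   F   F   F   F   F   F   F   F   F   F   F   F   F   F   F   F   F
  1   T   F   F   F   F   F   F   F   F   T   F   F   F   F   F   F   F   F   F
  2   T   F   F   T   F   F   F   F   F   T   F   F   T   F   F   F   F   F   F
  3   T   F   F   T   T   F   F   T   F   T   F   F   T   T   F   F   T   F   F
  4   T   F   F   T   T   F   F   T   T   T   F   T   T   T   F   T   T   T   F
  5   T   F   F   T   T   F   T   T   T   T   T   T   T   T   T   T   T   T   T
  6   T   F   F   T   T   F   T   T   T   T   T   T   T   T   T   T   T   T   T

12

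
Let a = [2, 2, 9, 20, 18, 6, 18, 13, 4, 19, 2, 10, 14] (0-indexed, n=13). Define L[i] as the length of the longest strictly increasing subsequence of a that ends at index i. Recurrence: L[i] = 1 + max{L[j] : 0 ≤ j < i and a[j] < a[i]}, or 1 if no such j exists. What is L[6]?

3

   i    0    1    2    3    4    5    6    7    8    9   10   11   12
a[i]    2    2    9   20   18    6   18   13    4   19    2   10   14
L[i]    1    1    2    3    3    2    3    3    2    4    1    3    4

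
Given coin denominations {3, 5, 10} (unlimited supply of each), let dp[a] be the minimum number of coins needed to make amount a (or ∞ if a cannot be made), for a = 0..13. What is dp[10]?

1

 a  0  1  2  3  4  5  6  7  8  9 10 11 12 13
dp  0  -  -  1  -  1  2  -  2  3  1  3  4  2
(- denotes ∞ / unreachable)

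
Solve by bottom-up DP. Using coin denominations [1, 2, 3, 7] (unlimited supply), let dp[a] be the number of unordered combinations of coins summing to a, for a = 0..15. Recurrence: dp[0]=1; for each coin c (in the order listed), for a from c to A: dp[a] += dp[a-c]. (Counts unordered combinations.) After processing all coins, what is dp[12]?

24

after  coin     0     1     2     3     4     5     6     7     8     9    10    11    12    13    14    15
          1     1     1     1     1     1     1     1     1     1     1     1     1     1     1     1     1
          2     1     1     2     2     3     3     4     4     5     5     6     6     7     7     8     8
          3     1     1     2     3     4     5     7     8    10    12    14    16    19    21    24    27
          7     1     1     2     3     4     5     7     9    11    14    17    20    24    28    33    38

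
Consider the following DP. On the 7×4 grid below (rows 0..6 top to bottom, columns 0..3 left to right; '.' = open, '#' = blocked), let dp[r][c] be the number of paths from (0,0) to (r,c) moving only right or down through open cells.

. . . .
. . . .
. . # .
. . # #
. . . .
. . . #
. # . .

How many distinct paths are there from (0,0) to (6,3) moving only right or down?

11

r\c   0   1   2   3
  0   1   1   1   1
  1   1   2   3   4
  2   1   3   0   4
  3   1   4   0   0
  4   1   5   5   5
  5   1   6  11   0
  6   1   0  11  11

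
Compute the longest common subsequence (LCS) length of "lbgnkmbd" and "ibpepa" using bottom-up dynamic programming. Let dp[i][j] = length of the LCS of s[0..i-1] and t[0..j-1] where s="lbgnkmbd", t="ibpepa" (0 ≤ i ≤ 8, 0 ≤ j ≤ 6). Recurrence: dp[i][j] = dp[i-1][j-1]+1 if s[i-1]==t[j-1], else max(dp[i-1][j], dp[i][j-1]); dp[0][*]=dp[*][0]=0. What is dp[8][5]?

   ''  i  b  p  e  p  a
''  0  0  0  0  0  0  0
 l  0  0  0  0  0  0  0
 b  0  0  1  1  1  1  1
 g  0  0  1  1  1  1  1
 n  0  0  1  1  1  1  1
 k  0  0  1  1  1  1  1
 m  0  0  1  1  1  1  1
 b  0  0  1  1  1  1  1
 d  0  0  1  1  1  1  1

1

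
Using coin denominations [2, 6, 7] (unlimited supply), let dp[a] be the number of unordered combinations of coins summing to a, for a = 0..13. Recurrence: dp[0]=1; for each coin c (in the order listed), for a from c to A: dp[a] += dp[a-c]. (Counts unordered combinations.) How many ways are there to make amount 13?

2

after  coin     0     1     2     3     4     5     6     7     8     9    10    11    12    13
          2     1     0     1     0     1     0     1     0     1     0     1     0     1     0
          6     1     0     1     0     1     0     2     0     2     0     2     0     3     0
          7     1     0     1     0     1     0     2     1     2     1     2     1     3     2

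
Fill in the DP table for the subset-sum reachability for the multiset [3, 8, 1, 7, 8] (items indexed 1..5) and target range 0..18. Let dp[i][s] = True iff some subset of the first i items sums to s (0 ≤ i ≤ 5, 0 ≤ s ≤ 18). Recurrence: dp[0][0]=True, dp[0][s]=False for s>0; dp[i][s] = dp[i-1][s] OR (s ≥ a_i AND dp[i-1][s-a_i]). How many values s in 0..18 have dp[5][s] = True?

14

i\s   0   1   2   3   4   5   6   7   8   9  10  11  12  13  14  15  16  17  18
  0   T   F   F   F   F   F   F   F   F   F   F   F   F   F   F   F   F   F   F
  1   T   F   F   T   F   F   F   F   F   F   F   F   F   F   F   F   F   F   F
  2   T   F   F   T   F   F   F   F   T   F   F   T   F   F   F   F   F   F   F
  3   T   T   F   T   T   F   F   F   T   T   F   T   T   F   F   F   F   F   F
  4   T   T   F   T   T   F   F   T   T   T   T   T   T   F   F   T   T   F   T
  5   T   T   F   T   T   F   F   T   T   T   T   T   T   F   F   T   T   T   T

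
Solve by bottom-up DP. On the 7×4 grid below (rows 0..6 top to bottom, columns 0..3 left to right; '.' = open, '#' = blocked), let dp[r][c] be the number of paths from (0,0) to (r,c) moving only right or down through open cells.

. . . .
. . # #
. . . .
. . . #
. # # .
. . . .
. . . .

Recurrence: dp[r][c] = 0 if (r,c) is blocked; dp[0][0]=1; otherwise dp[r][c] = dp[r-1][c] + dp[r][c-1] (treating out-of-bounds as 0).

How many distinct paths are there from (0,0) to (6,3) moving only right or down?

r\c   0   1   2   3
  0   1   1   1   1
  1   1   2   0   0
  2   1   3   3   3
  3   1   4   7   0
  4   1   0   0   0
  5   1   1   1   1
  6   1   2   3   4

4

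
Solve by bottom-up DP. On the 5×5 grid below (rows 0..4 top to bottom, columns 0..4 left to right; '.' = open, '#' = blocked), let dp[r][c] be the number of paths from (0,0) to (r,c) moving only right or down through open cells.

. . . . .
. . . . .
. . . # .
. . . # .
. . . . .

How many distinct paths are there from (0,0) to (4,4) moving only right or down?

20

r\c   0   1   2   3   4
  0   1   1   1   1   1
  1   1   2   3   4   5
  2   1   3   6   0   5
  3   1   4  10   0   5
  4   1   5  15  15  20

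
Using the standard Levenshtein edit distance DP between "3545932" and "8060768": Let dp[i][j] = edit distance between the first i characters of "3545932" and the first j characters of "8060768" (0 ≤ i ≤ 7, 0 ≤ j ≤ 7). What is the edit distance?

7

   ''  8  0  6  0  7  6  8
''  0  1  2  3  4  5  6  7
 3  1  1  2  3  4  5  6  7
 5  2  2  2  3  4  5  6  7
 4  3  3  3  3  4  5  6  7
 5  4  4  4  4  4  5  6  7
 9  5  5  5  5  5  5  6  7
 3  6  6  6  6  6  6  6  7
 2  7  7  7  7  7  7  7  7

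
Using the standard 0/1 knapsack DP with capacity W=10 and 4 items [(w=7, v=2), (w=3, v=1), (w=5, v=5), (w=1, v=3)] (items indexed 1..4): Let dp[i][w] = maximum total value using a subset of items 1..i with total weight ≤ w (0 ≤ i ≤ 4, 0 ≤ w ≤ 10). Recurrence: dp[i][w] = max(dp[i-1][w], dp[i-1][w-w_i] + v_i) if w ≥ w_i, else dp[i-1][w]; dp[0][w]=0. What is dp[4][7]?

i\w   0   1   2   3   4   5   6   7   8   9  10
  0   0   0   0   0   0   0   0   0   0   0   0
  1   0   0   0   0   0   0   0   2   2   2   2
  2   0   0   0   1   1   1   1   2   2   2   3
  3   0   0   0   1   1   5   5   5   6   6   6
  4   0   3   3   3   4   5   8   8   8   9   9

8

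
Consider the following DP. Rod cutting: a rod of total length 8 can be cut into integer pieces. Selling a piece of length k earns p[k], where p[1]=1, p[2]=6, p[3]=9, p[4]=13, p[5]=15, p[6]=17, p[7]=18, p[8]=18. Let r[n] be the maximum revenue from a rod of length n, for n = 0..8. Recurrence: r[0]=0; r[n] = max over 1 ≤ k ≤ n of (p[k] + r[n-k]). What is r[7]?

22

   n    0    1    2    3    4    5    6    7    8
r[n]    0    1    6    9   13   15   19   22   26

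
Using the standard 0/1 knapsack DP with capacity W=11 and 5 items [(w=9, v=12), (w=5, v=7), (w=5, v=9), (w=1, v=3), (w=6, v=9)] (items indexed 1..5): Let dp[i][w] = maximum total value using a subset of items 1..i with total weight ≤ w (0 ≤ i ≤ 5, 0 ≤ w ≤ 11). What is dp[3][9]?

12

i\w   0   1   2   3   4   5   6   7   8   9  10  11
  0   0   0   0   0   0   0   0   0   0   0   0   0
  1   0   0   0   0   0   0   0   0   0  12  12  12
  2   0   0   0   0   0   7   7   7   7  12  12  12
  3   0   0   0   0   0   9   9   9   9  12  16  16
  4   0   3   3   3   3   9  12  12  12  12  16  19
  5   0   3   3   3   3   9  12  12  12  12  16  19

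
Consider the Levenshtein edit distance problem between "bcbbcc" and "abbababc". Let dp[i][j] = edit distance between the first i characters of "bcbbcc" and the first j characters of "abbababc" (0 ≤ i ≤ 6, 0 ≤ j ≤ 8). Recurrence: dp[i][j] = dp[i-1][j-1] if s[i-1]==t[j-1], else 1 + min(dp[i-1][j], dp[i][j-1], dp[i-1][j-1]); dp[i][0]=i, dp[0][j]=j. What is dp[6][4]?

   ''  a  b  b  a  b  a  b  c
''  0  1  2  3  4  5  6  7  8
 b  1  1  1  2  3  4  5  6  7
 c  2  2  2  2  3  4  5  6  6
 b  3  3  2  2  3  3  4  5  6
 b  4  4  3  2  3  3  4  4  5
 c  5  5  4  3  3  4  4  5  4
 c  6  6  5  4  4  4  5  5  5

4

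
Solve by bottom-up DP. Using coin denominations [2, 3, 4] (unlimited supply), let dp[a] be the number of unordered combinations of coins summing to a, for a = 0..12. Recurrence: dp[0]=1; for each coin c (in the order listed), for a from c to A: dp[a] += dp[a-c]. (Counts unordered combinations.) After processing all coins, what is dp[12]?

after  coin     0     1     2     3     4     5     6     7     8     9    10    11    12
          2     1     0     1     0     1     0     1     0     1     0     1     0     1
          3     1     0     1     1     1     1     2     1     2     2     2     2     3
          4     1     0     1     1     2     1     3     2     4     3     5     4     7

7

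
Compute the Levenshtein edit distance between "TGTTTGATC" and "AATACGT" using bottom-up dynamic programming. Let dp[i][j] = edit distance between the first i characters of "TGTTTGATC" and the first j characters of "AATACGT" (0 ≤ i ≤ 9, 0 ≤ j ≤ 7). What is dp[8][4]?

6

   ''  A  A  T  A  C  G  T
''  0  1  2  3  4  5  6  7
 T  1  1  2  2  3  4  5  6
 G  2  2  2  3  3  4  4  5
 T  3  3  3  2  3  4  5  4
 T  4  4  4  3  3  4  5  5
 T  5  5  5  4  4  4  5  5
 G  6  6  6  5  5  5  4  5
 A  7  6  6  6  5  6  5  5
 T  8  7  7  6  6  6  6  5
 C  9  8  8  7  7  6  7  6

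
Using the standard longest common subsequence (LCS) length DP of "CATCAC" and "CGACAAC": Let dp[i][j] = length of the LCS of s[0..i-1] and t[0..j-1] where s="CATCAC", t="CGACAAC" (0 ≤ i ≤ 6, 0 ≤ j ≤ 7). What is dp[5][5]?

4

   ''  C  G  A  C  A  A  C
''  0  0  0  0  0  0  0  0
 C  0  1  1  1  1  1  1  1
 A  0  1  1  2  2  2  2  2
 T  0  1  1  2  2  2  2  2
 C  0  1  1  2  3  3  3  3
 A  0  1  1  2  3  4  4  4
 C  0  1  1  2  3  4  4  5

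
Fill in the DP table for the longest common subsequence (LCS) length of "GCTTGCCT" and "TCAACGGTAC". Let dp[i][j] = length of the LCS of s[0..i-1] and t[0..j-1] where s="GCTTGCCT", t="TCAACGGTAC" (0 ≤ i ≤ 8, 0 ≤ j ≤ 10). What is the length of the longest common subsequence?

   ''  T  C  A  A  C  G  G  T  A  C
''  0  0  0  0  0  0  0  0  0  0  0
 G  0  0  0  0  0  0  1  1  1  1  1
 C  0  0  1  1  1  1  1  1  1  1  2
 T  0  1  1  1  1  1  1  1  2  2  2
 T  0  1  1  1  1  1  1  1  2  2  2
 G  0  1  1  1  1  1  2  2  2  2  2
 C  0  1  2  2  2  2  2  2  2  2  3
 C  0  1  2  2  2  3  3  3  3  3  3
 T  0  1  2  2  2  3  3  3  4  4  4

4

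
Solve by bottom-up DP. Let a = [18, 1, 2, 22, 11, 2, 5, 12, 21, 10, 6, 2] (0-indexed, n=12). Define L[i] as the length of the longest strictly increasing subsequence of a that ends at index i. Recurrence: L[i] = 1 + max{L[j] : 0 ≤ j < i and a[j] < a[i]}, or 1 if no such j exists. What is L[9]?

   i    0    1    2    3    4    5    6    7    8    9   10   11
a[i]   18    1    2   22   11    2    5   12   21   10    6    2
L[i]    1    1    2    3    3    2    3    4    5    4    4    2

4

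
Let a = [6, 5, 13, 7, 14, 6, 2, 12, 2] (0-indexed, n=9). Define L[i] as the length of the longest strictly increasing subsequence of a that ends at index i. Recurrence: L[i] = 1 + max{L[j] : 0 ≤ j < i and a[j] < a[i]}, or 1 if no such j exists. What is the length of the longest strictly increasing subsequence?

3

   i    0    1    2    3    4    5    6    7    8
a[i]    6    5   13    7   14    6    2   12    2
L[i]    1    1    2    2    3    2    1    3    1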